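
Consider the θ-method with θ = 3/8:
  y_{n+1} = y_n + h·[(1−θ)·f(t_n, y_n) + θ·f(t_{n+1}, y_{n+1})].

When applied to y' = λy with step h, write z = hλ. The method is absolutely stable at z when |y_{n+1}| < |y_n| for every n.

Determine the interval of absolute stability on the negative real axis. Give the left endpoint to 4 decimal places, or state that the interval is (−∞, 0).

Test eqn y'=λy, z=hλ:
  y_{n+1} = y_n + z·[5/8·y_n + 3/8·y_{n+1}] ⇒ (1 − 3/8z)y_{n+1} = (1 + 5/8z)y_n
  so R(z) = (1 + 5/8z)/(1 − 3/8z).

Find x<0 with |R(x)|<1.
x=-0.35: |R|=0.6906
R=−1: 1+5/8x = −1+3/8x ⇒ -1/4x=2 ⇒ x=2/(-1/4)=-8.0000
Confirm numerically:
  x=-5.880: |R|=0.83463 <1
  x=-5.035: |R|=0.74335 <1
  x=-4.481: |R|=0.67178 <1
  x=-8.529: |R|=1.03150 >1
  x=-8.201: |R|=1.01233 >1
Interval (-8.0000, 0).

z∈(-8.0000,0).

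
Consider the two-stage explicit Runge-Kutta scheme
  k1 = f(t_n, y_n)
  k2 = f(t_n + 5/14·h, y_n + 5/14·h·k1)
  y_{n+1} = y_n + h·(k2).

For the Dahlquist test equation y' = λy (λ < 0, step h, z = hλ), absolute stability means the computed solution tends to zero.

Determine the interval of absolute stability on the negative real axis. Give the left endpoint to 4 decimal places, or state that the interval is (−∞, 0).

(-2.8000, 0).

Set f=λy, z=hλ:
  k1=λy_n ⇒ h·k1=z·y_n;  k2=λ(1+5/14z)y_n ⇒ h·k2=z(1+5/14z)y_n
  y_{n+1}/y_n = 1 + z(1+5/14z) = 1 + z + 5/14z²
  R(z) = 1 + z + 5/14z².

Find x<0 with |R(x)|<1.
x=-0.82: |R|=0.4201
R=1: x+5/14x²=0 ⇒ x=−14/5=-2.8000; min R=1−1/(4·5/14)=0.3000>−1
Confirm numerically:
  x=-2.412: |R|=0.66577 <1
  x=-2.093: |R|=0.47152 <1
  x=-1.890: |R|=0.38575 <1
  x=-1.508: |R|=0.30417 <1
  x=-3.267: |R|=1.54489 >1
  x=-3.028: |R|=1.24657 >1
Stable set (-2.8000, 0).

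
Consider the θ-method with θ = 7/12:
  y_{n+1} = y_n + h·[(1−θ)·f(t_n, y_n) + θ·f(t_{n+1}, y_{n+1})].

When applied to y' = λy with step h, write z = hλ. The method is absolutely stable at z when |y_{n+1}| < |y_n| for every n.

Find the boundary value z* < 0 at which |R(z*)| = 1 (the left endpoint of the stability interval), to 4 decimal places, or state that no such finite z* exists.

unbounded; (−∞, 0).

With y'=λy (z=hλ):
  y_{n+1} = y_n + z·[5/12·y_n + 7/12·y_{n+1}] ⇒ (1 − 7/12z)y_{n+1} = (1 + 5/12z)y_n
  Hence R(z) = (1 + 5/12z)/(1 − 7/12z).

Boundary: |R(x)|=1, x<0.
x=-0.86: |R|=0.4273
x=-2: |R|=0.0769
x=-10: |R|=0.4634
x=-100: |R|=0.6854
θ=7/12≥1/2 ⇒ |1+5/12x|<|1−7/12x| ∀x<0 ⇒ unbounded interval.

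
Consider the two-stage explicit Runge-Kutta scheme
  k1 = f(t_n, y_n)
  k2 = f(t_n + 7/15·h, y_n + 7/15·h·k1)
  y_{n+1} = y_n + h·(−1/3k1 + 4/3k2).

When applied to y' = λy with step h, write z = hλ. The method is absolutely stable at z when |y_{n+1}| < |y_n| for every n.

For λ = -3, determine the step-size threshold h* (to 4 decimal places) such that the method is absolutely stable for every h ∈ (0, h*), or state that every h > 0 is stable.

On y'=λy, z=hλ:
  k1=λy_n ⇒ h·k1=z·y_n;  k2=λ(1+7/15z)y_n ⇒ h·k2=z(1+7/15z)y_n
  y_{n+1}/y_n = 1 − 1/3z + 4/3z(1+7/15z) = 1 + z + 28/45z²
  R(z) = 1 + z + 28/45z².

Need |R(x)|<1, x<0.
x=-0.96: |R|=0.6134
R=1: x+28/45x²=0 ⇒ x=−45/28=-1.6071; min R=1−1/(4·28/45)=0.5982>−1
Confirm numerically:
  x=-1.561: |R|=0.95518 <1
  x=-1.137: |R|=0.66739 <1
  x=-0.825: |R|=0.59850 <1
  x=-0.667: |R|=0.60982 <1
  x=-2.111: |R|=1.66182 >1
  x=-2.000: |R|=1.48889 >1
  x=-1.767: |R|=1.17576 >1
So |R|<1 on (-1.6071, 0).

(-1.6071,0); λ=-3 ⇒ h* = (45/28)/3 = 0.5357.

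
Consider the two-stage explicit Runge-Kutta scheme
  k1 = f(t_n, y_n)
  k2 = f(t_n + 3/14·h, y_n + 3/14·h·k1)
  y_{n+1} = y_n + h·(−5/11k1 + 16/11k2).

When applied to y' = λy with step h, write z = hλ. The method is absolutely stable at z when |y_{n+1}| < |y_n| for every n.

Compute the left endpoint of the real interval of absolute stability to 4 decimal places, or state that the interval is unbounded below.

With y'=λy (z=hλ):
  k1=λy_n ⇒ h·k1=z·y_n;  k2=λ(1+3/14z)y_n ⇒ h·k2=z(1+3/14z)y_n
  y_{n+1}/y_n = 1 − 5/11z + 16/11z(1+3/14z) = 1 + z + 24/77z²
  R(z) = 1 + z + 24/77z².

Find x<0 with |R(x)|<1.
x=-1.1: |R|=0.2771
R=1: x+24/77x²=0 ⇒ x=−77/24=-3.2083; min R=1−1/(4·24/77)=0.1979>−1
Confirm numerically:
  x=-2.620: |R|=0.51955 <1
  x=-2.435: |R|=0.41307 <1
  x=-2.311: |R|=0.35364 <1
  x=-1.611: |R|=0.19793 <1
  x=-3.617: |R|=1.46072 >1
  x=-3.354: |R|=1.15228 >1
So |R|<1 on (-3.2083, 0).

left endpoint -3.2083.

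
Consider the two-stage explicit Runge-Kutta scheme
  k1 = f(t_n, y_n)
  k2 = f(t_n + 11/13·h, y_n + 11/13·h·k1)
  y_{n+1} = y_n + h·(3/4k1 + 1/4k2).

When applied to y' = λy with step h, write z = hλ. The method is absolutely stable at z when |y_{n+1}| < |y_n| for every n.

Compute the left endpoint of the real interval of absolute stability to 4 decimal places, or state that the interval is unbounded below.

Test eqn y'=λy, z=hλ:
  k1=λy_n ⇒ h·k1=z·y_n;  k2=λ(1+11/13z)y_n ⇒ h·k2=z(1+11/13z)y_n
  y_{n+1}/y_n = 1 + 3/4z + 1/4z(1+11/13z) = 1 + z + 11/52z²
  ⇒ R(z) = 1 + z + 11/52z².

Need |R(x)|<1, x<0.
x=-0.73: |R|=0.3827
R=1: x+11/52x²=0 ⇒ x=−52/11=-4.7273; min R=1−1/(4·11/52)=-0.1818>−1
Confirm numerically:
  x=-4.231: |R|=0.55583 <1
  x=-4.211: |R|=0.54011 <1
  x=-2.175: |R|=0.17429 <1
  x=-2.091: |R|=0.16609 <1
  x=-4.950: |R|=1.23322 >1
  x=-4.924: |R|=1.20491 >1
  x=-4.919: |R|=1.19950 >1
Interval (-4.7273, 0).

z* = -4.7273.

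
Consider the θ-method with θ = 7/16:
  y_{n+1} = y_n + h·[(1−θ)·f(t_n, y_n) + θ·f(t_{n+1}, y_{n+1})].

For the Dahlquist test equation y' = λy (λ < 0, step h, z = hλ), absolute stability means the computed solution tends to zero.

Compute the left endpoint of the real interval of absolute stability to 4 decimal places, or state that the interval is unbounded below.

left endpoint -16.0000.

Test eqn y'=λy, z=hλ:
  y_{n+1} = y_n + z·[9/16·y_n + 7/16·y_{n+1}] ⇒ (1 − 7/16z)y_{n+1} = (1 + 9/16z)y_n
  ⇒ R(z) = (1 + 9/16z)/(1 − 7/16z).

Solve |R(x)|<1 on ℝ⁻.
x=-1.48: |R|=0.1017
R=−1: 1+9/16x = −1+7/16x ⇒ -1/8x=2 ⇒ x=2/(-1/8)=-16.0000
Confirm numerically:
  x=-13.297: |R|=0.95044 <1
  x=-9.326: |R|=0.83578 <1
  x=-8.714: |R|=0.81075 <1
  x=-16.293: |R|=1.00451 >1
  x=-16.236: |R|=1.00364 >1
  x=-16.036: |R|=1.00056 >1
Interval (-16.0000, 0).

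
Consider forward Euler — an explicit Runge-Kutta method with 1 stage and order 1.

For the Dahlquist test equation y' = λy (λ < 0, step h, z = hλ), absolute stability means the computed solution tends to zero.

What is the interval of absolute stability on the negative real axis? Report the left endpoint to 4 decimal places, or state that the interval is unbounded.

With y'=λy (z=hλ):
  order 1, 1-stage ⇒ R(z)=1+z
  (e.g. R(-1.78)=-0.78000, |R|=0.78000)

Solve |R(x)|<1 on ℝ⁻.
x=-1.78: |R|=0.7800
|R(-2.29)|=1.2900 |R(-1.9)|=0.9000 |R(-0.87)|=0.1300
Bisect:
  x_lo=-2.4865 |R|=1.4865  x_hi=-0.1693 |R|=0.8307
  mid=-1.32791 |R|=0.32791 →hi
  mid=-1.90722 |R|=0.90722 →hi
  mid=-2.19688 |R|=1.19688 →lo
  mid=-2.05205 |R|=1.05205 →lo
  mid=-1.97964 |R|=0.97964 →hi
  mid=-2.01585 |R|=1.01585 →lo
  mid=-1.99774 |R|=0.99774 →hi
  mid=-2.00679 |R|=1.00679 →lo
  ...
  [-2.00000,-1.99986] ⇒ x*=-2.0000
Interval (-2.0000, 0).

z∈(-2.0000,0).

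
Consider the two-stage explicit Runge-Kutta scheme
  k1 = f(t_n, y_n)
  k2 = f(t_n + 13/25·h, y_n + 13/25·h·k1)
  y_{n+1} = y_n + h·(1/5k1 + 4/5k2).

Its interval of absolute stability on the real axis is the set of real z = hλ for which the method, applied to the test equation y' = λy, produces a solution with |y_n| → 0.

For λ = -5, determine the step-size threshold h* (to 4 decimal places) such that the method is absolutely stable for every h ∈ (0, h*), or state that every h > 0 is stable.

(-2.4038,0); λ=-5 ⇒ h* = (125/52)/5 = 0.4808.

With y'=λy (z=hλ):
  k1=λy_n ⇒ h·k1=z·y_n;  k2=λ(1+13/25z)y_n ⇒ h·k2=z(1+13/25z)y_n
  y_{n+1}/y_n = 1 + 1/5z + 4/5z(1+13/25z) = 1 + z + 52/125z²
  Hence R(z) = 1 + z + 52/125z².

Solve |R(x)|<1 on ℝ⁻.
x=-1.51: |R|=0.4385
R=1: x+52/125x²=0 ⇒ x=−125/52=-2.4038; min R=1−1/(4·52/125)=0.3990>−1
Confirm numerically:
  x=-2.074: |R|=0.71541 <1
  x=-1.704: |R|=0.50390 <1
  x=-1.356: |R|=0.40891 <1
  x=-1.113: |R|=0.40233 <1
  x=-2.882: |R|=1.57326 >1
  x=-2.795: |R|=1.45480 >1
  x=-2.544: |R|=1.14833 >1
So |R|<1 on (-2.4038, 0).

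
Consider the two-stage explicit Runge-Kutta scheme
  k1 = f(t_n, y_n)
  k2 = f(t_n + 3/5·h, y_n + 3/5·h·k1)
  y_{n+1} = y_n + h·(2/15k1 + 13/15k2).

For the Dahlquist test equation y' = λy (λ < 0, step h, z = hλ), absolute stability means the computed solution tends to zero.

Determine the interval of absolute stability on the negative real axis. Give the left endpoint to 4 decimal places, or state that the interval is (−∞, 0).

(-1.9231, 0).

On y'=λy, z=hλ:
  k1=λy_n ⇒ h·k1=z·y_n;  k2=λ(1+3/5z)y_n ⇒ h·k2=z(1+3/5z)y_n
  y_{n+1}/y_n = 1 + 2/15z + 13/15z(1+3/5z) = 1 + z + 13/25z²
  R(z) = 1 + z + 13/25z².

Solve |R(x)|<1 on ℝ⁻.
x=-0.68: |R|=0.5604
R=1: x+13/25x²=0 ⇒ x=−25/13=-1.9231; min R=1−1/(4·13/25)=0.5192>−1
Confirm numerically:
  x=-1.794: |R|=0.87959 <1
  x=-1.608: |R|=0.73655 <1
  x=-1.083: |R|=0.52690 <1
  x=-0.847: |R|=0.52605 <1
  x=-2.434: |R|=1.64667 >1
  x=-2.337: |R|=1.50302 >1
So |R|<1 on (-1.9231, 0).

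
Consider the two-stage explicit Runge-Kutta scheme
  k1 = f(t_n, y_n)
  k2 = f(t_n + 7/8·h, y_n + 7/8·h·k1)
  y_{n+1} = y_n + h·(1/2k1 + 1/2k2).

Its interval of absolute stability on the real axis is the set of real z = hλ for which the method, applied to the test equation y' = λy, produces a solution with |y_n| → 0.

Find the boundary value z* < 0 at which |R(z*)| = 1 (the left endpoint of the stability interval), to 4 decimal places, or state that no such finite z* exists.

On y'=λy, z=hλ:
  k1=λy_n ⇒ h·k1=z·y_n;  k2=λ(1+7/8z)y_n ⇒ h·k2=z(1+7/8z)y_n
  y_{n+1}/y_n = 1 + 1/2z + 1/2z(1+7/8z) = 1 + z + 7/16z²
  R(z) = 1 + z + 7/16z².

Solve |R(x)|<1 on ℝ⁻.
x=-1.7: |R|=0.5644
R=1: x+7/16x²=0 ⇒ x=−16/7=-2.2857; min R=1−1/(4·7/16)=0.4286>−1
Confirm numerically:
  x=-2.233: |R|=0.94850 <1
  x=-1.715: |R|=0.57179 <1
  x=-1.111: |R|=0.42902 <1
  x=-2.627: |R|=1.39224 >1
  x=-2.497: |R|=1.23082 >1
  x=-2.390: |R|=1.10904 >1
Interval (-2.2857, 0).

left endpoint -2.2857.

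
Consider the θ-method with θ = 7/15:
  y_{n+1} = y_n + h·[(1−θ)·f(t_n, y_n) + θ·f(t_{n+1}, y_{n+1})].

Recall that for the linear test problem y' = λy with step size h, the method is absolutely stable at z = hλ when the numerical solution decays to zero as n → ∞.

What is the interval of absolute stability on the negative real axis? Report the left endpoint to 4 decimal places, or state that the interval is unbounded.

(-30.0000, 0).

With y'=λy (z=hλ):
  y_{n+1} = y_n + z·[8/15·y_n + 7/15·y_{n+1}] ⇒ (1 − 7/15z)y_{n+1} = (1 + 8/15z)y_n
  Hence R(z) = (1 + 8/15z)/(1 − 7/15z).

Need |R(x)|<1, x<0.
x=-1.53: |R|=0.1074
R=−1: 1+8/15x = −1+7/15x ⇒ -1/15x=2 ⇒ x=2/(-1/15)=-30.0000
Confirm numerically:
  x=-19.232: |R|=0.92803 <1
  x=-19.181: |R|=0.92752 <1
  x=-17.084: |R|=0.90403 <1
  x=-30.536: |R|=1.00234 >1
  x=-30.268: |R|=1.00118 >1
  x=-30.253: |R|=1.00112 >1
Stable set (-30.0000, 0).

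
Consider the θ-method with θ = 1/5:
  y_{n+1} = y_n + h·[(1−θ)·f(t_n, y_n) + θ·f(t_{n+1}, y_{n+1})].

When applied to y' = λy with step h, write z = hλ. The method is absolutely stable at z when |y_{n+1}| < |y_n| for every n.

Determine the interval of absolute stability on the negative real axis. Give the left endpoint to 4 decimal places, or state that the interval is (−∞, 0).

On y'=λy, z=hλ:
  y_{n+1} = y_n + z·[4/5·y_n + 1/5·y_{n+1}] ⇒ (1 − 1/5z)y_{n+1} = (1 + 4/5z)y_n
  R(z) = (1 + 4/5z)/(1 − 1/5z).

Find x<0 with |R(x)|<1.
x=-0.8: |R|=0.3103
R=−1: 1+4/5x = −1+1/5x ⇒ -3/5x=2 ⇒ x=2/(-3/5)=-3.3333
Confirm numerically:
  x=-2.920: |R|=0.84343 <1
  x=-2.801: |R|=0.79528 <1
  x=-2.098: |R|=0.47788 <1
  x=-3.832: |R|=1.16938 >1
  x=-3.754: |R|=1.14416 >1
  x=-3.480: |R|=1.05189 >1
Interval (-3.3333, 0).

(-3.3333, 0).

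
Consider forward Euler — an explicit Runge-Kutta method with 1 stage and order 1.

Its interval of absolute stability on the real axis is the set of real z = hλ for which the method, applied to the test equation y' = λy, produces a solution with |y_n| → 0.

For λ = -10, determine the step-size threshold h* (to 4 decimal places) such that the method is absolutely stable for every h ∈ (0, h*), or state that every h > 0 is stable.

On y'=λy, z=hλ:
  order 1, 1-stage ⇒ R(z)=1+z
  (e.g. R(-1.19)=-0.19000, |R|=0.19000)

Solve |R(x)|<1 on ℝ⁻.
x=-1.19: |R|=0.1900
|R(-2.34)|=1.3400 |R(-1.55)|=0.5500 |R(-0.63)|=0.3700
Bisect:
  x_lo=-2.6506 |R|=1.6506  x_hi=-0.3154 |R|=0.6846
  mid=-1.48298 |R|=0.48298 →hi
  mid=-2.06678 |R|=1.06678 →lo
  mid=-1.77488 |R|=0.77488 →hi
  mid=-1.92083 |R|=0.92083 →hi
  mid=-1.99381 |R|=0.99381 →hi
  mid=-2.03029 |R|=1.03029 →lo
  mid=-2.01205 |R|=1.01205 →lo
  ...
  [-2.00008,-1.99994] ⇒ x*=-2.0000
Interval (-2.0000, 0).

(-2.0000,0); λ=-10 ⇒ h* = 0.2000.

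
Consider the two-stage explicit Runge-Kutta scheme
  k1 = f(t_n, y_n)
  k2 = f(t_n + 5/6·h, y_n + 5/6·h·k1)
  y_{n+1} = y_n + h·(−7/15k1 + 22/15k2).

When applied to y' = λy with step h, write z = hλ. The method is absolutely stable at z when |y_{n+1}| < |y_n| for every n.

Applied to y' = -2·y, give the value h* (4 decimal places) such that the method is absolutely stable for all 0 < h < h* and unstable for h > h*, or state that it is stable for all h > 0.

(-0.8182,0); λ=-2 ⇒ h* = (9/11)/2 = 0.4091.

On y'=λy, z=hλ:
  k1=λy_n ⇒ h·k1=z·y_n;  k2=λ(1+5/6z)y_n ⇒ h·k2=z(1+5/6z)y_n
  y_{n+1}/y_n = 1 − 7/15z + 22/15z(1+5/6z) = 1 + z + 11/9z²
  Hence R(z) = 1 + z + 11/9z².

Need |R(x)|<1, x<0.
x=-0.42: |R|=0.7956
R=1: x+11/9x²=0 ⇒ x=−9/11=-0.8182; min R=1−1/(4·11/9)=0.7955>−1
Confirm numerically:
  x=-0.683: |R|=0.88715 <1
  x=-0.626: |R|=0.85296 <1
  x=-0.509: |R|=0.80765 <1
  x=-1.194: |R|=1.54844 >1
  x=-1.043: |R|=1.28659 >1
  x=-1.006: |R|=1.23093 >1
Stable set (-0.8182, 0).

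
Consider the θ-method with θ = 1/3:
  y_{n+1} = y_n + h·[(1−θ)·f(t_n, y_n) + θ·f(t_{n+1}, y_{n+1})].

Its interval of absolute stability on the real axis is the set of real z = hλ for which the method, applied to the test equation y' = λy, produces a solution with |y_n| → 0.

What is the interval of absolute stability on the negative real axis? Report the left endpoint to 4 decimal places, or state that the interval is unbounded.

Test eqn y'=λy, z=hλ:
  y_{n+1} = y_n + z·[2/3·y_n + 1/3·y_{n+1}] ⇒ (1 − 1/3z)y_{n+1} = (1 + 2/3z)y_n
  ⇒ R(z) = (1 + 2/3z)/(1 − 1/3z).

Need |R(x)|<1, x<0.
x=-0.36: |R|=0.6786
R=−1: 1+2/3x = −1+1/3x ⇒ -1/3x=2 ⇒ x=2/(-1/3)=-6.0000
Confirm numerically:
  x=-5.426: |R|=0.93188 <1
  x=-4.801: |R|=0.84630 <1
  x=-4.386: |R|=0.78148 <1
  x=-6.310: |R|=1.03330 >1
  x=-6.303: |R|=1.03257 >1
Interval (-6.0000, 0).

z∈(-6.0000,0).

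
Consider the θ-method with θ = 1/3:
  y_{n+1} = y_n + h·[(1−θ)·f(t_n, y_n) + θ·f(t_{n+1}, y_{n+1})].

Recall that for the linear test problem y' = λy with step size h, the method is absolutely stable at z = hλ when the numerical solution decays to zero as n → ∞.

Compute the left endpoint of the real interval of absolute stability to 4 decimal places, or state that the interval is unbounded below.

z* = -6.0000.

With y'=λy (z=hλ):
  y_{n+1} = y_n + z·[2/3·y_n + 1/3·y_{n+1}] ⇒ (1 − 1/3z)y_{n+1} = (1 + 2/3z)y_n
  so R(z) = (1 + 2/3z)/(1 − 1/3z).

Need |R(x)|<1, x<0.
x=-0.71: |R|=0.4259
R=−1: 1+2/3x = −1+1/3x ⇒ -1/3x=2 ⇒ x=2/(-1/3)=-6.0000
Confirm numerically:
  x=-5.106: |R|=0.88971 <1
  x=-2.880: |R|=0.46939 <1
  x=-2.631: |R|=0.40170 <1
  x=-6.481: |R|=1.05073 >1
  x=-6.201: |R|=1.02185 >1
  x=-6.068: |R|=1.00750 >1
Stable set (-6.0000, 0).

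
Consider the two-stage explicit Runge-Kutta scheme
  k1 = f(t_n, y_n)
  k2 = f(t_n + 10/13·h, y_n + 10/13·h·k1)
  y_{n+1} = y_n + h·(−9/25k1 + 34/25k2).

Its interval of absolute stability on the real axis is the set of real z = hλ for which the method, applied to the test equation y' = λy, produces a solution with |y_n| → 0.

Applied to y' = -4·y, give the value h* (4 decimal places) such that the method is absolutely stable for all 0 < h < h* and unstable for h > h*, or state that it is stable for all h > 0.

(-0.9559,0); λ=-4 ⇒ h* = (65/68)/4 = 0.2390.

With y'=λy (z=hλ):
  k1=λy_n ⇒ h·k1=z·y_n;  k2=λ(1+10/13z)y_n ⇒ h·k2=z(1+10/13z)y_n
  y_{n+1}/y_n = 1 − 9/25z + 34/25z(1+10/13z) = 1 + z + 68/65z²
  ⇒ R(z) = 1 + z + 68/65z².

Boundary: |R(x)|=1, x<0.
x=-0.37: |R|=0.7732
R=1: x+68/65x²=0 ⇒ x=−65/68=-0.9559; min R=1−1/(4·68/65)=0.7610>−1
Confirm numerically:
  x=-0.887: |R|=0.93608 <1
  x=-0.882: |R|=0.93183 <1
  x=-0.608: |R|=0.77873 <1
  x=-1.434: |R|=1.71726 >1
  x=-1.373: |R|=1.59913 >1
So |R|<1 on (-0.9559, 0).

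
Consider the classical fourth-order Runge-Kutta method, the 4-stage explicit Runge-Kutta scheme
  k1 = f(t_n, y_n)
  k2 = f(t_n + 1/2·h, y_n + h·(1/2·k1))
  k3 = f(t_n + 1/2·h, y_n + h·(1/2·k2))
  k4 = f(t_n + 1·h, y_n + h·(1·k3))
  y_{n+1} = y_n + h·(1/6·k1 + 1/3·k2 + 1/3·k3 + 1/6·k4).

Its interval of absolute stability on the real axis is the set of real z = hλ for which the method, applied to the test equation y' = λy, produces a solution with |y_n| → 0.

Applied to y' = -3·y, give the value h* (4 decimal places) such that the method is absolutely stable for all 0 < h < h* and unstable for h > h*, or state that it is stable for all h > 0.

Test eqn y'=λy, z=hλ:
  order 4, 4-stage ⇒ R(z)=1+z+z^2/2+z^3/6+z^4/24
  (e.g. R(-0.85)=0.43065, |R|=0.43065)

Find x<0 with |R(x)|<1.
x=-0.85: |R|=0.4306
|R(-3.13)|=1.6569 |R(-2.71)|=0.8923 |R(-1.12)|=0.3386
Bisect:
  x_lo=-3.5865 |R|=3.0502  x_hi=-0.2248 |R|=0.7986
  mid=-1.90568 |R|=0.30621 →hi
  mid=-2.74610 |R|=0.94250 →hi
  mid=-3.16631 |R|=1.74376 →lo
  mid=-2.95621 |R|=1.28978 →lo
  mid=-2.85116 |R|=1.10392 →lo
  mid=-2.79863 |R|=1.02029 →lo
  mid=-2.77237 |R|=0.98068 →hi
  mid=-2.78550 |R|=1.00031 →lo
  ...
  [-2.78550,-2.78529] ⇒ x*=-2.7853
So |R|<1 on (-2.7853, 0).

(-2.7853,0); λ=-3 ⇒ h* = 0.9284.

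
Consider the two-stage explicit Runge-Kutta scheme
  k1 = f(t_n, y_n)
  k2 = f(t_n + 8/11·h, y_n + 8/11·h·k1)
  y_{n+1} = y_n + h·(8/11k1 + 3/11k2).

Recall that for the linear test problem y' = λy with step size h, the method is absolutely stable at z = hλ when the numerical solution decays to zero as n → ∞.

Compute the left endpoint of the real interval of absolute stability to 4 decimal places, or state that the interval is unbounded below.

left endpoint -5.0417.

On y'=λy, z=hλ:
  k1=λy_n ⇒ h·k1=z·y_n;  k2=λ(1+8/11z)y_n ⇒ h·k2=z(1+8/11z)y_n
  y_{n+1}/y_n = 1 + 8/11z + 3/11z(1+8/11z) = 1 + z + 24/121z²
  Hence R(z) = 1 + z + 24/121z².

Find x<0 with |R(x)|<1.
x=-0.79: |R|=0.3338
R=1: x+24/121x²=0 ⇒ x=−121/24=-5.0417; min R=1−1/(4·24/121)=-0.2604>−1
Confirm numerically:
  x=-4.652: |R|=0.64045 <1
  x=-3.418: |R|=0.10077 <1
  x=-2.906: |R|=0.23099 <1
  x=-5.487: |R|=1.48467 >1
  x=-5.468: |R|=1.46238 >1
  x=-5.264: |R|=1.23214 >1
So |R|<1 on (-5.0417, 0).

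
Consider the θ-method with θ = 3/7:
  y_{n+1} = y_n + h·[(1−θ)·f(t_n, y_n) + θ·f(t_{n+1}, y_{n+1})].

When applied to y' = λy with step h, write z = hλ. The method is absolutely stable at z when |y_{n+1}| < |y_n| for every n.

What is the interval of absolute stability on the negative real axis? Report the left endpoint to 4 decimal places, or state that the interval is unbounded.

Test eqn y'=λy, z=hλ:
  y_{n+1} = y_n + z·[4/7·y_n + 3/7·y_{n+1}] ⇒ (1 − 3/7z)y_{n+1} = (1 + 4/7z)y_n
  so R(z) = (1 + 4/7z)/(1 − 3/7z).

Boundary: |R(x)|=1, x<0.
x=-0.51: |R|=0.5815
R=−1: 1+4/7x = −1+3/7x ⇒ -1/7x=2 ⇒ x=2/(-1/7)=-14.0000
Confirm numerically:
  x=-12.460: |R|=0.96530 <1
  x=-10.848: |R|=0.92029 <1
  x=-7.339: |R|=0.77044 <1
  x=-6.800: |R|=0.73723 <1
  x=-14.554: |R|=1.01094 >1
  x=-14.453: |R|=1.00900 >1
Interval (-14.0000, 0).

(-14.0000, 0).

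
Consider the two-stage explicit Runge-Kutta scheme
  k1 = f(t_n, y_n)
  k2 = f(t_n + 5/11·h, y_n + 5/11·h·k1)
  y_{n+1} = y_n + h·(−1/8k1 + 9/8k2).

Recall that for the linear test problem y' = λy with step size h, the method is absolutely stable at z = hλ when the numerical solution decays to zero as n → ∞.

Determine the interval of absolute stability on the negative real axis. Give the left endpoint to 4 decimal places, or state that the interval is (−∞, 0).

z∈(-1.9556,0).

On y'=λy, z=hλ:
  k1=λy_n ⇒ h·k1=z·y_n;  k2=λ(1+5/11z)y_n ⇒ h·k2=z(1+5/11z)y_n
  y_{n+1}/y_n = 1 − 1/8z + 9/8z(1+5/11z) = 1 + z + 45/88z²
  R(z) = 1 + z + 45/88z².

Solve |R(x)|<1 on ℝ⁻.
x=-0.44: |R|=0.6590
R=1: x+45/88x²=0 ⇒ x=−88/45=-1.9556; min R=1−1/(4·45/88)=0.5111>−1
Confirm numerically:
  x=-1.609: |R|=0.71486 <1
  x=-1.415: |R|=0.60887 <1
  x=-1.252: |R|=0.54956 <1
  x=-1.201: |R|=0.53659 <1
  x=-2.445: |R|=1.61194 >1
  x=-2.043: |R|=1.09135 >1
  x=-2.042: |R|=1.09027 >1
So |R|<1 on (-1.9556, 0).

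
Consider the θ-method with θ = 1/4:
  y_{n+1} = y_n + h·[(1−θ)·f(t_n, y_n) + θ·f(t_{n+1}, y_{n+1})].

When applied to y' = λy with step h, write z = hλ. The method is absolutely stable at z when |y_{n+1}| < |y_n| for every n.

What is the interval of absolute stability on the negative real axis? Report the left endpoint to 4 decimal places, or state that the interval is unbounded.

z∈(-4.0000,0).

Set f=λy, z=hλ:
  y_{n+1} = y_n + z·[3/4·y_n + 1/4·y_{n+1}] ⇒ (1 − 1/4z)y_{n+1} = (1 + 3/4z)y_n
  so R(z) = (1 + 3/4z)/(1 − 1/4z).

Solve |R(x)|<1 on ℝ⁻.
x=-1.31: |R|=0.0132
R=−1: 1+3/4x = −1+1/4x ⇒ -1/2x=2 ⇒ x=2/(-1/2)=-4.0000
Confirm numerically:
  x=-3.959: |R|=0.98970 <1
  x=-3.791: |R|=0.94635 <1
  x=-2.455: |R|=0.52130 <1
  x=-1.842: |R|=0.26121 <1
  x=-4.570: |R|=1.13302 >1
  x=-4.391: |R|=1.09320 >1
Stable set (-4.0000, 0).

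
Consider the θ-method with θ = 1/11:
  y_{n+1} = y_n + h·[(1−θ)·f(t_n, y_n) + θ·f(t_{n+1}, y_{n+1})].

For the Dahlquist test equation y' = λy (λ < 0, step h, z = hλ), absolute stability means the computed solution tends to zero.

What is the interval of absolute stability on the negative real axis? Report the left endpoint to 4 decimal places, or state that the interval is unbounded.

With y'=λy (z=hλ):
  y_{n+1} = y_n + z·[10/11·y_n + 1/11·y_{n+1}] ⇒ (1 − 1/11z)y_{n+1} = (1 + 10/11z)y_n
  so R(z) = (1 + 10/11z)/(1 − 1/11z).

Boundary: |R(x)|=1, x<0.
x=-1.42: |R|=0.2576
R=−1: 1+10/11x = −1+1/11x ⇒ -9/11x=2 ⇒ x=2/(-9/11)=-2.4444
Confirm numerically:
  x=-2.060: |R|=0.73507 <1
  x=-1.642: |R|=0.42873 <1
  x=-1.613: |R|=0.40672 <1
  x=-1.461: |R|=0.28970 <1
  x=-2.932: |R|=1.31496 >1
  x=-2.751: |R|=1.20064 >1
  x=-2.723: |R|=1.18269 >1
Interval (-2.4444, 0).

(-2.4444, 0).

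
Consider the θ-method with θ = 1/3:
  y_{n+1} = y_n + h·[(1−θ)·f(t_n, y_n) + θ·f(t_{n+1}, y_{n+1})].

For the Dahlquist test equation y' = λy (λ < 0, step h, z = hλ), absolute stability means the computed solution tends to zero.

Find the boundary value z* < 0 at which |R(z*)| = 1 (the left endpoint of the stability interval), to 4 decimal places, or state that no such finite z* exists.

With y'=λy (z=hλ):
  y_{n+1} = y_n + z·[2/3·y_n + 1/3·y_{n+1}] ⇒ (1 − 1/3z)y_{n+1} = (1 + 2/3z)y_n
  ⇒ R(z) = (1 + 2/3z)/(1 − 1/3z).

Need |R(x)|<1, x<0.
x=-0.47: |R|=0.5937
R=−1: 1+2/3x = −1+1/3x ⇒ -1/3x=2 ⇒ x=2/(-1/3)=-6.0000
Confirm numerically:
  x=-5.859: |R|=0.98408 <1
  x=-4.667: |R|=0.82614 <1
  x=-3.975: |R|=0.70968 <1
  x=-3.189: |R|=0.54581 <1
  x=-6.586: |R|=1.06113 >1
  x=-6.156: |R|=1.01704 >1
Stable set (-6.0000, 0).

z* = -6.0000.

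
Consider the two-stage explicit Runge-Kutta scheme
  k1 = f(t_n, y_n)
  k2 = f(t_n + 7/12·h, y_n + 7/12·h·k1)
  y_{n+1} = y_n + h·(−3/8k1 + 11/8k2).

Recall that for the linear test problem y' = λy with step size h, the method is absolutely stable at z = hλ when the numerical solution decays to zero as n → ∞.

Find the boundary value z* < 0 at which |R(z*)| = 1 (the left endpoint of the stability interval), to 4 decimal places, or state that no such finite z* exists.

With y'=λy (z=hλ):
  k1=λy_n ⇒ h·k1=z·y_n;  k2=λ(1+7/12z)y_n ⇒ h·k2=z(1+7/12z)y_n
  y_{n+1}/y_n = 1 − 3/8z + 11/8z(1+7/12z) = 1 + z + 77/96z²
  ⇒ R(z) = 1 + z + 77/96z².

Find x<0 with |R(x)|<1.
x=-1.22: |R|=0.9738
R=1: x+77/96x²=0 ⇒ x=−96/77=-1.2468; min R=1−1/(4·77/96)=0.6883>−1
Confirm numerically:
  x=-0.958: |R|=0.77812 <1
  x=-0.765: |R|=0.70440 <1
  x=-0.503: |R|=0.69993 <1
  x=-1.596: |R|=1.44708 >1
  x=-1.271: |R|=1.02472 >1
So |R|<1 on (-1.2468, 0).

left endpoint -1.2468.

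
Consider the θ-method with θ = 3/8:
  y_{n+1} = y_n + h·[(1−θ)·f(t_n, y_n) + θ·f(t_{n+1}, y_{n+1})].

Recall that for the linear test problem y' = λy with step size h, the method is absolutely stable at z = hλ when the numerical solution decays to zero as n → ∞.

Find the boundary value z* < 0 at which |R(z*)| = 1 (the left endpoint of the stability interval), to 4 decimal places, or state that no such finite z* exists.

Test eqn y'=λy, z=hλ:
  y_{n+1} = y_n + z·[5/8·y_n + 3/8·y_{n+1}] ⇒ (1 − 3/8z)y_{n+1} = (1 + 5/8z)y_n
  so R(z) = (1 + 5/8z)/(1 − 3/8z).

Solve |R(x)|<1 on ℝ⁻.
x=-1.45: |R|=0.0607
R=−1: 1+5/8x = −1+3/8x ⇒ -1/4x=2 ⇒ x=2/(-1/4)=-8.0000
Confirm numerically:
  x=-7.555: |R|=0.97098 <1
  x=-7.225: |R|=0.94777 <1
  x=-4.106: |R|=0.61669 <1
  x=-8.474: |R|=1.02836 >1
  x=-8.137: |R|=1.00845 >1
Stable set (-8.0000, 0).

z* = -8.0000.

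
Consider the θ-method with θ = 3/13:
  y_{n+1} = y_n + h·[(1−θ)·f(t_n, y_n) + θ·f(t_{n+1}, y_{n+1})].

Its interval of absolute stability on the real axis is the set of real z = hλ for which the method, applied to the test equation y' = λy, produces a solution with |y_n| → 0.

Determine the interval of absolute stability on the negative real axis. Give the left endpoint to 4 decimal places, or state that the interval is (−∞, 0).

Test eqn y'=λy, z=hλ:
  y_{n+1} = y_n + z·[10/13·y_n + 3/13·y_{n+1}] ⇒ (1 − 3/13z)y_{n+1} = (1 + 10/13z)y_n
  so R(z) = (1 + 10/13z)/(1 − 3/13z).

Solve |R(x)|<1 on ℝ⁻.
x=-0.76: |R|=0.3534
R=−1: 1+10/13x = −1+3/13x ⇒ -7/13x=2 ⇒ x=2/(-7/13)=-3.7143
Confirm numerically:
  x=-3.236: |R|=0.85256 <1
  x=-3.217: |R|=0.84632 <1
  x=-1.988: |R|=0.36279 <1
  x=-1.886: |R|=0.31407 <1
  x=-4.023: |R|=1.08620 >1
  x=-3.936: |R|=1.06256 >1
Interval (-3.7143, 0).

z∈(-3.7143,0).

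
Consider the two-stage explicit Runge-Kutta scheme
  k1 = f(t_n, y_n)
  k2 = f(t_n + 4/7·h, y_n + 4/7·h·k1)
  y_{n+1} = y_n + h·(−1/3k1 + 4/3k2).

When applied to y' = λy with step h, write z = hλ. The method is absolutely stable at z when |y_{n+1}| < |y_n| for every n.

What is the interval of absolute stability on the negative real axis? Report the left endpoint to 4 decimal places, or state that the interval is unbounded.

(-1.3125, 0).

Set f=λy, z=hλ:
  k1=λy_n ⇒ h·k1=z·y_n;  k2=λ(1+4/7z)y_n ⇒ h·k2=z(1+4/7z)y_n
  y_{n+1}/y_n = 1 − 1/3z + 4/3z(1+4/7z) = 1 + z + 16/21z²
  Hence R(z) = 1 + z + 16/21z².

Need |R(x)|<1, x<0.
x=-1.3: |R|=0.9876
R=1: x+16/21x²=0 ⇒ x=−21/16=-1.3125; min R=1−1/(4·16/21)=0.6719>−1
Confirm numerically:
  x=-1.055: |R|=0.79302 <1
  x=-1.038: |R|=0.78291 <1
  x=-1.033: |R|=0.78002 <1
  x=-0.799: |R|=0.68740 <1
  x=-1.906: |R|=1.86188 >1
  x=-1.769: |R|=1.61528 >1
  x=-1.414: |R|=1.10935 >1
Interval (-1.3125, 0).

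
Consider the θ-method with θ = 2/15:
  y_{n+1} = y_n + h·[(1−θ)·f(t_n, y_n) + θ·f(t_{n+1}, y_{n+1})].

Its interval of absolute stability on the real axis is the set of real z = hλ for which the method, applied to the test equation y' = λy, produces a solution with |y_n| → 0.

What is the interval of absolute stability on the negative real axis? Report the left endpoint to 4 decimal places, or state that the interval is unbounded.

On y'=λy, z=hλ:
  y_{n+1} = y_n + z·[13/15·y_n + 2/15·y_{n+1}] ⇒ (1 − 2/15z)y_{n+1} = (1 + 13/15z)y_n
  so R(z) = (1 + 13/15z)/(1 − 2/15z).

Boundary: |R(x)|=1, x<0.
x=-0.42: |R|=0.6023
R=−1: 1+13/15x = −1+2/15x ⇒ -11/15x=2 ⇒ x=2/(-11/15)=-2.7273
Confirm numerically:
  x=-2.674: |R|=0.97120 <1
  x=-2.452: |R|=0.84787 <1
  x=-1.287: |R|=0.09850 <1
  x=-1.262: |R|=0.08023 <1
  x=-3.252: |R|=1.26842 >1
  x=-2.998: |R|=1.14184 >1
  x=-2.761: |R|=1.01808 >1
Stable set (-2.7273, 0).

(-2.7273, 0).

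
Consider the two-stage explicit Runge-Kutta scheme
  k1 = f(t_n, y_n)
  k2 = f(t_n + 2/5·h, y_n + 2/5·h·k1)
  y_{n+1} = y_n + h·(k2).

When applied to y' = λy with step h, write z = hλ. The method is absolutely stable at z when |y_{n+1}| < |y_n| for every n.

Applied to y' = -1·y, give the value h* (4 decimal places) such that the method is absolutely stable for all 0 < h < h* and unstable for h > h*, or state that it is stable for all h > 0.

With y'=λy (z=hλ):
  k1=λy_n ⇒ h·k1=z·y_n;  k2=λ(1+2/5z)y_n ⇒ h·k2=z(1+2/5z)y_n
  y_{n+1}/y_n = 1 + z(1+2/5z) = 1 + z + 2/5z²
  Hence R(z) = 1 + z + 2/5z².

Need |R(x)|<1, x<0.
x=-0.67: |R|=0.5096
R=1: x+2/5x²=0 ⇒ x=−5/2=-2.5000; min R=1−1/(4·2/5)=0.3750>−1
Confirm numerically:
  x=-2.136: |R|=0.68900 <1
  x=-1.880: |R|=0.53376 <1
  x=-1.845: |R|=0.51661 <1
  x=-3.065: |R|=1.69269 >1
  x=-2.641: |R|=1.14895 >1
  x=-2.576: |R|=1.07831 >1
Interval (-2.5000, 0).

(-2.5000,0); λ=-1 ⇒ h* = (5/2)/1 = 2.5000.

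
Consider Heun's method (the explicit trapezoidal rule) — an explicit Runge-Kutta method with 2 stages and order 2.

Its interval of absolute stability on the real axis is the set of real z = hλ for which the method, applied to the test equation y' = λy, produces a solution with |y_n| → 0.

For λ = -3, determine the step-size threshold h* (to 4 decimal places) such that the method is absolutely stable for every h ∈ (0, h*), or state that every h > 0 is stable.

Set f=λy, z=hλ:
  order 2, 2-stage ⇒ R(z)=1+z+z^2/2
  (e.g. R(-0.71)=0.54205, |R|=0.54205)

Boundary: |R(x)|=1, x<0.
x=-0.71: |R|=0.5421
|R(-2.03)|=1.0304 |R(-1.43)|=0.5924 |R(-0.98)|=0.5002
Bisect:
  x_lo=-2.5606 |R|=1.7178  x_hi=-0.0585 |R|=0.9432
  mid=-1.30955 |R|=0.54791 →hi
  mid=-1.93509 |R|=0.93719 →hi
  mid=-2.24786 |R|=1.27857 →lo
  mid=-2.09147 |R|=1.09566 →lo
  mid=-2.01328 |R|=1.01337 →lo
  mid=-1.97418 |R|=0.97452 →hi
  mid=-1.99373 |R|=0.99375 →hi
  mid=-2.00351 |R|=1.00351 →lo
  ...
  [-2.00015,-1.99999] ⇒ x*=-2.0000
Interval (-2.0000, 0).

(-2.0000,0); λ=-3 ⇒ h* = 0.6667.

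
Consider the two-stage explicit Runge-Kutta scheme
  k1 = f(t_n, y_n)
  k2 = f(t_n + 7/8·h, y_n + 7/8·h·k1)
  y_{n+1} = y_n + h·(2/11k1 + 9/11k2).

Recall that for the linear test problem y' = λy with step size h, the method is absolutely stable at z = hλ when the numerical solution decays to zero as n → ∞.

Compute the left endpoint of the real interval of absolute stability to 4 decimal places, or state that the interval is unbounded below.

left endpoint -1.3968.

With y'=λy (z=hλ):
  k1=λy_n ⇒ h·k1=z·y_n;  k2=λ(1+7/8z)y_n ⇒ h·k2=z(1+7/8z)y_n
  y_{n+1}/y_n = 1 + 2/11z + 9/11z(1+7/8z) = 1 + z + 63/88z²
  so R(z) = 1 + z + 63/88z².

Need |R(x)|<1, x<0.
x=-0.84: |R|=0.6651
R=1: x+63/88x²=0 ⇒ x=−88/63=-1.3968; min R=1−1/(4·63/88)=0.6508>−1
Confirm numerically:
  x=-1.223: |R|=0.84781 <1
  x=-1.208: |R|=0.83670 <1
  x=-0.958: |R|=0.69904 <1
  x=-0.913: |R|=0.68376 <1
  x=-1.624: |R|=1.26412 >1
  x=-1.514: |R|=1.12700 >1
  x=-1.459: |R|=1.06494 >1
Interval (-1.3968, 0).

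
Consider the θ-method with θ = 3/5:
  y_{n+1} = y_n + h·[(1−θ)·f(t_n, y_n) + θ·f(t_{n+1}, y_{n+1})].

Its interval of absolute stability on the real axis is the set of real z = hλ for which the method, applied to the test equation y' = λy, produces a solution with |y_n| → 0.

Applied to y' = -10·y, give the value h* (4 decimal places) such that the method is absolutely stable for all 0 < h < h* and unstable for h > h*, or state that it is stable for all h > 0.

unbounded; (−∞, 0). Any h>0 works for λ=-10.

With y'=λy (z=hλ):
  y_{n+1} = y_n + z·[2/5·y_n + 3/5·y_{n+1}] ⇒ (1 − 3/5z)y_{n+1} = (1 + 2/5z)y_n
  ⇒ R(z) = (1 + 2/5z)/(1 − 3/5z).

Solve |R(x)|<1 on ℝ⁻.
x=-0.61: |R|=0.5534
x=-2: |R|=0.0909
x=-10: |R|=0.4286
x=-100: |R|=0.6393
θ=3/5≥1/2 ⇒ |1+2/5x|<|1−3/5x| ∀x<0 ⇒ stable on all of ℝ⁻.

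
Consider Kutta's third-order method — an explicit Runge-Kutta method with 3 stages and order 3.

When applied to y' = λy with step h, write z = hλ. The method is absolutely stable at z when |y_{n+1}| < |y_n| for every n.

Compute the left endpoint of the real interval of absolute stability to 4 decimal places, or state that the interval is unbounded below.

left endpoint -2.5127.

On y'=λy, z=hλ:
  order 3, 3-stage ⇒ R(z)=1+z+z^2/2+z^3/6
  (e.g. R(-1.26)=0.20040, |R|=0.20040)

Find x<0 with |R(x)|<1.
x=-1.26: |R|=0.2004
|R(-2.82)|=1.5814 |R(-0.91)|=0.3785 |R(-0.87)|=0.3987
Bisect:
  x_lo=-3.1282 |R|=2.3373  x_hi=-0.1855 |R|=0.8307
  mid=-1.65682 |R|=0.04230 →hi
  mid=-2.39251 |R|=0.81295 →hi
  mid=-2.76035 |R|=1.45601 →lo
  mid=-2.57643 |R|=1.10781 →lo
  mid=-2.48447 |R|=0.95410 →hi
  mid=-2.53045 |R|=1.02934 →lo
  mid=-2.50746 |R|=0.99132 →hi
  ...
  [-2.51284,-2.51266] ⇒ x*=-2.5127
Interval (-2.5127, 0).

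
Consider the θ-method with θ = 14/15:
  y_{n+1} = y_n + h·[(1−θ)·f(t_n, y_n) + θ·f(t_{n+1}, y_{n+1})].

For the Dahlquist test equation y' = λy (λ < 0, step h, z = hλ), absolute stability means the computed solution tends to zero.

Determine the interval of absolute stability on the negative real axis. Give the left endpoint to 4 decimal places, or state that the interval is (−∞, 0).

interval (−∞, 0).

Test eqn y'=λy, z=hλ:
  y_{n+1} = y_n + z·[1/15·y_n + 14/15·y_{n+1}] ⇒ (1 − 14/15z)y_{n+1} = (1 + 1/15z)y_n
  R(z) = (1 + 1/15z)/(1 − 14/15z).

Solve |R(x)|<1 on ℝ⁻.
x=-1.65: |R|=0.3504
x=-2: |R|=0.3023
x=-10: |R|=0.0323
x=-100: |R|=0.0601
θ=14/15≥1/2 ⇒ |1+1/15x|<|1−14/15x| ∀x<0 ⇒ unbounded interval.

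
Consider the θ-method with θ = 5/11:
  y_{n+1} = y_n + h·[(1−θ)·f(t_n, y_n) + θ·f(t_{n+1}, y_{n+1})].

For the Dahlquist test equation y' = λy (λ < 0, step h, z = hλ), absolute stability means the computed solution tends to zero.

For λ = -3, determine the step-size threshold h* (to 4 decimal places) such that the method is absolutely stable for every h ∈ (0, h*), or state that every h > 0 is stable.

(-22.0000,0); λ=-3 ⇒ h* = (22)/3 = 7.3333.

Set f=λy, z=hλ:
  y_{n+1} = y_n + z·[6/11·y_n + 5/11·y_{n+1}] ⇒ (1 − 5/11z)y_{n+1} = (1 + 6/11z)y_n
  so R(z) = (1 + 6/11z)/(1 − 5/11z).

Boundary: |R(x)|=1, x<0.
x=-1.13: |R|=0.2535
R=−1: 1+6/11x = −1+5/11x ⇒ -1/11x=2 ⇒ x=2/(-1/11)=-22.0000
Confirm numerically:
  x=-14.002: |R|=0.90127 <1
  x=-13.907: |R|=0.89951 <1
  x=-9.130: |R|=0.77282 <1
  x=-22.398: |R|=1.00324 >1
  x=-22.355: |R|=1.00289 >1
Stable set (-22.0000, 0).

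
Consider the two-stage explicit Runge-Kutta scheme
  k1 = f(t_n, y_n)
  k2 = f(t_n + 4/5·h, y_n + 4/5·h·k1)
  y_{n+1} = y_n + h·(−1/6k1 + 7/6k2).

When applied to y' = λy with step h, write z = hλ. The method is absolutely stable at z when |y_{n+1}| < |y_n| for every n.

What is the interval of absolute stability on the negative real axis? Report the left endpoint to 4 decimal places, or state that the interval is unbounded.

Test eqn y'=λy, z=hλ:
  k1=λy_n ⇒ h·k1=z·y_n;  k2=λ(1+4/5z)y_n ⇒ h·k2=z(1+4/5z)y_n
  y_{n+1}/y_n = 1 − 1/6z + 7/6z(1+4/5z) = 1 + z + 14/15z²
  ⇒ R(z) = 1 + z + 14/15z².

Find x<0 with |R(x)|<1.
x=-1.4: |R|=1.4293
R=1: x+14/15x²=0 ⇒ x=−15/14=-1.0714; min R=1−1/(4·14/15)=0.7321>−1
Confirm numerically:
  x=-0.802: |R|=0.79832 <1
  x=-0.801: |R|=0.79783 <1
  x=-0.726: |R|=0.76594 <1
  x=-0.622: |R|=0.73909 <1
  x=-1.670: |R|=1.93297 >1
  x=-1.363: |R|=1.37092 >1
  x=-1.258: |R|=1.21906 >1
So |R|<1 on (-1.0714, 0).

(-1.0714, 0).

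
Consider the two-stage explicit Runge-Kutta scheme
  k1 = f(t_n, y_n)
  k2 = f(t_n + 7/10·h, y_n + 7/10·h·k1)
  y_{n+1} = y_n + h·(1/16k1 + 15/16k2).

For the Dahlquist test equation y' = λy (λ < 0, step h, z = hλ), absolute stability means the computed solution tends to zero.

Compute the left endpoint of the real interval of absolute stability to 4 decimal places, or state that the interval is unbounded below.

On y'=λy, z=hλ:
  k1=λy_n ⇒ h·k1=z·y_n;  k2=λ(1+7/10z)y_n ⇒ h·k2=z(1+7/10z)y_n
  y_{n+1}/y_n = 1 + 1/16z + 15/16z(1+7/10z) = 1 + z + 21/32z²
  so R(z) = 1 + z + 21/32z².

Find x<0 with |R(x)|<1.
x=-0.64: |R|=0.6288
R=1: x+21/32x²=0 ⇒ x=−32/21=-1.5238; min R=1−1/(4·21/32)=0.6190>−1
Confirm numerically:
  x=-0.783: |R|=0.61934 <1
  x=-0.763: |R|=0.61905 <1
  x=-0.687: |R|=0.62273 <1
  x=-0.621: |R|=0.63208 <1
  x=-1.938: |R|=1.52677 >1
  x=-1.869: |R|=1.42339 >1
So |R|<1 on (-1.5238, 0).

left endpoint -1.5238.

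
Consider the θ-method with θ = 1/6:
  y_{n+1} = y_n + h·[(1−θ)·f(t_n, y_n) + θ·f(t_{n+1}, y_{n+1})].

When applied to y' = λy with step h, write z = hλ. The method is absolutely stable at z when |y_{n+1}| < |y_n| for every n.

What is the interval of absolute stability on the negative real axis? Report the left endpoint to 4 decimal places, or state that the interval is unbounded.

(-3.0000, 0).

With y'=λy (z=hλ):
  y_{n+1} = y_n + z·[5/6·y_n + 1/6·y_{n+1}] ⇒ (1 − 1/6z)y_{n+1} = (1 + 5/6z)y_n
  R(z) = (1 + 5/6z)/(1 − 1/6z).

Find x<0 with |R(x)|<1.
x=-1.75: |R|=0.3548
R=−1: 1+5/6x = −1+1/6x ⇒ -2/3x=2 ⇒ x=2/(-2/3)=-3.0000
Confirm numerically:
  x=-2.797: |R|=0.90770 <1
  x=-2.401: |R|=0.71480 <1
  x=-1.790: |R|=0.37869 <1
  x=-3.375: |R|=1.16000 >1
  x=-3.118: |R|=1.05177 >1
  x=-3.098: |R|=1.04309 >1
Stable set (-3.0000, 0).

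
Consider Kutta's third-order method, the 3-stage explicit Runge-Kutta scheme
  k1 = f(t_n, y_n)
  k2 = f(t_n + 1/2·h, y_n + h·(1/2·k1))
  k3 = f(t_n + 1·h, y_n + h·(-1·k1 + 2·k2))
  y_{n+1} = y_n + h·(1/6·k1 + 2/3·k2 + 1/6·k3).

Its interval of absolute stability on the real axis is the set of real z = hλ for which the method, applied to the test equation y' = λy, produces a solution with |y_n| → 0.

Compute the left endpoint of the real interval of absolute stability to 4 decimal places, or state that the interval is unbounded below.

left endpoint -2.5127.

Test eqn y'=λy, z=hλ:
  order 3, 3-stage ⇒ R(z)=1+z+z^2/2+z^3/6
  (e.g. R(-0.64)=0.52111, |R|=0.52111)

Find x<0 with |R(x)|<1.
x=-0.64: |R|=0.5211
|R(-2.71)|=1.3550 |R(-0.95)|=0.3584 |R(-0.89)|=0.3886
Bisect:
  x_lo=-3.3961 |R|=3.1575  x_hi=-0.1996 |R|=0.8190
  mid=-1.79787 |R|=0.15025 →hi
  mid=-2.59698 |R|=1.14397 →lo
  mid=-2.19743 |R|=0.55153 →hi
  mid=-2.39720 |R|=0.81987 →hi
  mid=-2.49709 |R|=0.97445 →hi
  mid=-2.54704 |R|=1.05728 →lo
  mid=-2.52207 |R|=1.01539 →lo
  mid=-2.50958 |R|=0.99480 →hi
  mid=-2.51582 |R|=1.00507 →lo
  ...
  [-2.51290,-2.51270] ⇒ x*=-2.5127
Interval (-2.5127, 0).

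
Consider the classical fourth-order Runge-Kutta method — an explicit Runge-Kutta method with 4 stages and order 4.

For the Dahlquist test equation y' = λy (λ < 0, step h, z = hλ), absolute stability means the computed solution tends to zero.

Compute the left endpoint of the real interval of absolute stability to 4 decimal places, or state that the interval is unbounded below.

z* = -2.7853.

On y'=λy, z=hλ:
  order 4, 4-stage ⇒ R(z)=1+z+z^2/2+z^3/6+z^4/24
  (e.g. R(-1)=0.37500, |R|=0.37500)

Boundary: |R(x)|=1, x<0.
x=-1: |R|=0.3750
|R(-3.11)|=1.6106 |R(-2.01)|=0.3367 |R(-0.6)|=0.5494
Bisect:
  x_lo=-3.2346 |R|=1.9174  x_hi=-0.2990 |R|=0.7416
  mid=-1.76680 |R|=0.28080 →hi
  mid=-2.50070 |R|=0.64912 →hi
  mid=-2.86765 |R|=1.13144 →lo
  mid=-2.68418 |R|=0.85795 →hi
  mid=-2.77591 |R|=0.98595 →hi
  mid=-2.82178 |R|=1.05642 →lo
  mid=-2.79885 |R|=1.02063 →lo
  mid=-2.78738 |R|=1.00315 →lo
  ...
  [-2.78541,-2.78523] ⇒ x*=-2.7853
So |R|<1 on (-2.7853, 0).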